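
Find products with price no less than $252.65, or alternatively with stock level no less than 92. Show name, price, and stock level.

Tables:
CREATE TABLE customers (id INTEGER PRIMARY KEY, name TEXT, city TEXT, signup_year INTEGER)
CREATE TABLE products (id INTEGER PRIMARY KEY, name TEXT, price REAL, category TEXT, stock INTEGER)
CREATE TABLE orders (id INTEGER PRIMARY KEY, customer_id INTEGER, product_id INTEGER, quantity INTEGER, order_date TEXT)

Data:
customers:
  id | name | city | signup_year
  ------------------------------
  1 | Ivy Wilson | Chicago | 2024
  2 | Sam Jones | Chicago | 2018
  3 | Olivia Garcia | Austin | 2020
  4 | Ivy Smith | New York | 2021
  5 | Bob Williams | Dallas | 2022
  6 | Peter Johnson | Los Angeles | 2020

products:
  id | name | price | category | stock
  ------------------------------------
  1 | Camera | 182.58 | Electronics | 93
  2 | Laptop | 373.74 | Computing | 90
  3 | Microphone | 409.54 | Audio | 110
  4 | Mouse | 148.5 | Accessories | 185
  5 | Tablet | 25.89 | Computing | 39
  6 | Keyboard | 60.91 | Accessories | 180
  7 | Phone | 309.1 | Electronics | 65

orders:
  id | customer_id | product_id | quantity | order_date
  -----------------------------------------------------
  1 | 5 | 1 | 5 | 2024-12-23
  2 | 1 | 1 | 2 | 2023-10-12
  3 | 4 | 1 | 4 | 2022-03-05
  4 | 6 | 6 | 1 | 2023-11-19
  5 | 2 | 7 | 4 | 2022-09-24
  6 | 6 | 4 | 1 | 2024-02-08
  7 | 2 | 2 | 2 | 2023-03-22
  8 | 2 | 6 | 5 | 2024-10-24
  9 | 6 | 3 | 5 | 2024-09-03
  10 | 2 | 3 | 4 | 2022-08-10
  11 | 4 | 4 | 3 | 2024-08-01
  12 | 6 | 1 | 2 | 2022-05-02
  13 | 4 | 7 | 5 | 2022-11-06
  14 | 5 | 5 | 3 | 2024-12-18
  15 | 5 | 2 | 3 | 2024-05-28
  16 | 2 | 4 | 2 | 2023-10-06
SELECT name, price, stock FROM products WHERE price >= 252.65 OR stock >= 92

Execution result:
name | price | stock
Camera | 182.58 | 93
Laptop | 373.74 | 90
Microphone | 409.54 | 110
Mouse | 148.50 | 185
Keyboard | 60.91 | 180
Phone | 309.10 | 65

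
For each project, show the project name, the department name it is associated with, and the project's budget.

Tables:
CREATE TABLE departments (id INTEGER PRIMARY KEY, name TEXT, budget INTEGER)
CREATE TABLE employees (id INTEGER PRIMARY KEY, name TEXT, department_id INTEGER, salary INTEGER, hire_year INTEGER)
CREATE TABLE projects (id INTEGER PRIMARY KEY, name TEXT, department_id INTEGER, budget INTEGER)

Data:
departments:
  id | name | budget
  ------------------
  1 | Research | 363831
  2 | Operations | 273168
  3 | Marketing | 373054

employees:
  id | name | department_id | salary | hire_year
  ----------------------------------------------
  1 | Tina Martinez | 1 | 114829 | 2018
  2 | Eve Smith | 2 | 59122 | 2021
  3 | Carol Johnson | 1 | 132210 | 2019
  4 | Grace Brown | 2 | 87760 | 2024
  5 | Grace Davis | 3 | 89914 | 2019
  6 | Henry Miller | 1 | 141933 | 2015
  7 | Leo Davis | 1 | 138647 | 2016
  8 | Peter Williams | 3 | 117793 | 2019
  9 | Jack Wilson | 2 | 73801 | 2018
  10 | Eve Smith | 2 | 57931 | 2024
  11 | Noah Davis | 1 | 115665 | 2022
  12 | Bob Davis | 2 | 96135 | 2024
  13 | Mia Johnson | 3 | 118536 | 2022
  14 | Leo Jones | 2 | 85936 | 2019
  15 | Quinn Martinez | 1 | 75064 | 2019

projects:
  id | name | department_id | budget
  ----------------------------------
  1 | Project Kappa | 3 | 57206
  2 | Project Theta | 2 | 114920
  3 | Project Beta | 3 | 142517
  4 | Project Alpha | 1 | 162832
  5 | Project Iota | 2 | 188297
SELECT c.name, p.name AS department, c.budget FROM projects c JOIN departments p ON c.department_id = p.id

Execution result:
name | department | budget
Project Kappa | Marketing | 57206
Project Theta | Operations | 114920
Project Beta | Marketing | 142517
Project Alpha | Research | 162832
Project Iota | Operations | 188297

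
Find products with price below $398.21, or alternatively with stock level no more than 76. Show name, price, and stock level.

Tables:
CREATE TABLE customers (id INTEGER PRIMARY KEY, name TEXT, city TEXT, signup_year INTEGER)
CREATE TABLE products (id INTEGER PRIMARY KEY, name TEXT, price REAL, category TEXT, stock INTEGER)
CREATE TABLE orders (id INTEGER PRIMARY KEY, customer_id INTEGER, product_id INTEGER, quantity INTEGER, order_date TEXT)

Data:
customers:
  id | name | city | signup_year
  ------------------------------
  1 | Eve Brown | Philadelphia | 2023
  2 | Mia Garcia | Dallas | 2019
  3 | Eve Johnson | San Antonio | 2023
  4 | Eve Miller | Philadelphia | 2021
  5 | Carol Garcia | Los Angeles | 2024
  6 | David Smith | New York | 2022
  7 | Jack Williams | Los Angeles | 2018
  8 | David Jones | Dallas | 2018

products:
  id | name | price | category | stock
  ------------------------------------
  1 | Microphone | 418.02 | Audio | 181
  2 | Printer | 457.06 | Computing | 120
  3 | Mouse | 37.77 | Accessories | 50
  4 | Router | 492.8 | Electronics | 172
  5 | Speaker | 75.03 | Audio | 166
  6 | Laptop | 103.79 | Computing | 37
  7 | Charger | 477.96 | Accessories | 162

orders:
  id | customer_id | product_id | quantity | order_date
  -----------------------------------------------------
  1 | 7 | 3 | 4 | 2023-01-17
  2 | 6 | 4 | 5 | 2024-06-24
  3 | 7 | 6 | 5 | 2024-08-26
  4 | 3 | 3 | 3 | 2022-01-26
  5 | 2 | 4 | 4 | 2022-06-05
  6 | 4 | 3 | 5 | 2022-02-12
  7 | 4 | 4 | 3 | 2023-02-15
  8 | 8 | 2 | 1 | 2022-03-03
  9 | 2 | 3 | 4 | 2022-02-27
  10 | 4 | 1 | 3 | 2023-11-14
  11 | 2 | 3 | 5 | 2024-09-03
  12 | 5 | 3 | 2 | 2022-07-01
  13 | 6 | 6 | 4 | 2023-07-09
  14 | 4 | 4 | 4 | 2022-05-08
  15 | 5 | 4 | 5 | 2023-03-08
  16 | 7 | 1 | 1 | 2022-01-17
SELECT name, price, stock FROM products WHERE price < 398.21 OR stock <= 76

Execution result:
name | price | stock
Mouse | 37.77 | 50
Speaker | 75.03 | 166
Laptop | 103.79 | 37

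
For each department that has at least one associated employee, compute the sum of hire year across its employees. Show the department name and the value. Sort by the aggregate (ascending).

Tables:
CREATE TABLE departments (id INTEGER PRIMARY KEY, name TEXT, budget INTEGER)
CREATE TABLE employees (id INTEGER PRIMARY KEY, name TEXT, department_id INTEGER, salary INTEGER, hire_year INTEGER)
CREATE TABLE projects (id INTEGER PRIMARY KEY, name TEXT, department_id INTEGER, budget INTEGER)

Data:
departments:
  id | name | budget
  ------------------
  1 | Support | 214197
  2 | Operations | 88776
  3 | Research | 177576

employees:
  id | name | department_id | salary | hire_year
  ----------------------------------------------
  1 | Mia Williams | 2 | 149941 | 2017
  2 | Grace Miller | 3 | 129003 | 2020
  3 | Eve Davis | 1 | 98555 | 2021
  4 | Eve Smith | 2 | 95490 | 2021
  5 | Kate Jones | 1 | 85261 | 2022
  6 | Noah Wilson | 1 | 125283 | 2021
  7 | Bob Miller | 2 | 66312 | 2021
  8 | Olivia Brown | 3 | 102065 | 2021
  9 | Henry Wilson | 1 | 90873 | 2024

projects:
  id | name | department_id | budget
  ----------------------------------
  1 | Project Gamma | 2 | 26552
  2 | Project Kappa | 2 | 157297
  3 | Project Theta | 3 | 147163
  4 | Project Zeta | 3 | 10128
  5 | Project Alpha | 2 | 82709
SELECT p.name, SUM(c.hire_year) AS sum_hire_year FROM employees c JOIN departments p ON c.department_id = p.id GROUP BY p.id, p.name ORDER BY sum_hire_year ASC

Execution result:
name | sum_hire_year
Research | 4041
Operations | 6059
Support | 8088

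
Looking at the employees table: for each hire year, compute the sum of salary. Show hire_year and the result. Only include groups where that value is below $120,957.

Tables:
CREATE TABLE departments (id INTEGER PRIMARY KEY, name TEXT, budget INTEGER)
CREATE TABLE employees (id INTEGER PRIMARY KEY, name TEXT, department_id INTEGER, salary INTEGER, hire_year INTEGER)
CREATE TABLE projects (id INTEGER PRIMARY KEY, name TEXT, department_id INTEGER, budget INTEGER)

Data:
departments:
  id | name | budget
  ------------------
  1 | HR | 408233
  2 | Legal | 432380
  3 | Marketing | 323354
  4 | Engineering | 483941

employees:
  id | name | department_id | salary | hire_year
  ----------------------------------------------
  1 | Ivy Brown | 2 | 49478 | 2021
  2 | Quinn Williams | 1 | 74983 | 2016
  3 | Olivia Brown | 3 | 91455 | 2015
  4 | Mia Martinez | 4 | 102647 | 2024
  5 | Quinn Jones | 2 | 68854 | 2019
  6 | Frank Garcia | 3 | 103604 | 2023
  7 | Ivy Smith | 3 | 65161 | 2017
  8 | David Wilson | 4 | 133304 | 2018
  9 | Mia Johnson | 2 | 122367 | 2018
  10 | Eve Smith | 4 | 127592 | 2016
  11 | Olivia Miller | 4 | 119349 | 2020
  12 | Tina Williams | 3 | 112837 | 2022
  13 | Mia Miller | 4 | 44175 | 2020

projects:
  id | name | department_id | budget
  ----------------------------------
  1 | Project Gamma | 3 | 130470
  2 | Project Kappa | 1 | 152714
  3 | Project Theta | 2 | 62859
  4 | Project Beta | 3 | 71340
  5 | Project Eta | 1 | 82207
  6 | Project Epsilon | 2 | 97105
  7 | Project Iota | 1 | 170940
SELECT hire_year, SUM(salary) AS sum_salary FROM employees GROUP BY hire_year HAVING SUM(salary) < 120957

Execution result:
hire_year | sum_salary
2015 | 91455
2017 | 65161
2019 | 68854
2021 | 49478
2022 | 112837
2023 | 103604
2024 | 102647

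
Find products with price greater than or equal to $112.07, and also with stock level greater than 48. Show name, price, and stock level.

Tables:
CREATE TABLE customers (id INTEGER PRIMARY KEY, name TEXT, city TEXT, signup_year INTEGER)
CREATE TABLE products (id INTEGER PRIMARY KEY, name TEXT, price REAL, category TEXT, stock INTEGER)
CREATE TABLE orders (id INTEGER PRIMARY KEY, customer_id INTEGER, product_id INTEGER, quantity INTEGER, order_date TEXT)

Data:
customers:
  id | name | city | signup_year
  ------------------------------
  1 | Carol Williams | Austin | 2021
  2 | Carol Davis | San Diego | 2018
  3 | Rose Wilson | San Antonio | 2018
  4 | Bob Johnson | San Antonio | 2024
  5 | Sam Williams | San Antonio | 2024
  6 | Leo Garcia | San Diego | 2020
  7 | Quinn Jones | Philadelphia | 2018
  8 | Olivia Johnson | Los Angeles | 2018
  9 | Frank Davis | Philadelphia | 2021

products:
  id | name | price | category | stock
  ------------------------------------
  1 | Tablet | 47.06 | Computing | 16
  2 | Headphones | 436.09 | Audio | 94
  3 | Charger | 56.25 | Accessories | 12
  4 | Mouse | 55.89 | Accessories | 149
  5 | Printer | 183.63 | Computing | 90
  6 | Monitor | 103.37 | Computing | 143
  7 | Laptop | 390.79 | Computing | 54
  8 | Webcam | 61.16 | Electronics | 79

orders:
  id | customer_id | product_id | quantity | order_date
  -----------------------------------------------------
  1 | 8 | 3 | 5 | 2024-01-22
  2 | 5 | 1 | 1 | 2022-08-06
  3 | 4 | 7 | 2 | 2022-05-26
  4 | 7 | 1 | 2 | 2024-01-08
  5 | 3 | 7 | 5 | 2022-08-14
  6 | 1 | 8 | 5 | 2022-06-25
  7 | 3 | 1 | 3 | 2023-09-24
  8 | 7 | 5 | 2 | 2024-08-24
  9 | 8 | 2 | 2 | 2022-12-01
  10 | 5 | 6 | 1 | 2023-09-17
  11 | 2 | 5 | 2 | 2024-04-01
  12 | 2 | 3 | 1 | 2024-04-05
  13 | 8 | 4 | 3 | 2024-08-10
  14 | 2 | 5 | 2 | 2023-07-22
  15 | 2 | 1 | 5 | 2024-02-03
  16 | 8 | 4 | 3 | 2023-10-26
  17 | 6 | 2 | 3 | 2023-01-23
SELECT name, price, stock FROM products WHERE price >= 112.07 AND stock > 48

Execution result:
name | price | stock
Headphones | 436.09 | 94
Printer | 183.63 | 90
Laptop | 390.79 | 54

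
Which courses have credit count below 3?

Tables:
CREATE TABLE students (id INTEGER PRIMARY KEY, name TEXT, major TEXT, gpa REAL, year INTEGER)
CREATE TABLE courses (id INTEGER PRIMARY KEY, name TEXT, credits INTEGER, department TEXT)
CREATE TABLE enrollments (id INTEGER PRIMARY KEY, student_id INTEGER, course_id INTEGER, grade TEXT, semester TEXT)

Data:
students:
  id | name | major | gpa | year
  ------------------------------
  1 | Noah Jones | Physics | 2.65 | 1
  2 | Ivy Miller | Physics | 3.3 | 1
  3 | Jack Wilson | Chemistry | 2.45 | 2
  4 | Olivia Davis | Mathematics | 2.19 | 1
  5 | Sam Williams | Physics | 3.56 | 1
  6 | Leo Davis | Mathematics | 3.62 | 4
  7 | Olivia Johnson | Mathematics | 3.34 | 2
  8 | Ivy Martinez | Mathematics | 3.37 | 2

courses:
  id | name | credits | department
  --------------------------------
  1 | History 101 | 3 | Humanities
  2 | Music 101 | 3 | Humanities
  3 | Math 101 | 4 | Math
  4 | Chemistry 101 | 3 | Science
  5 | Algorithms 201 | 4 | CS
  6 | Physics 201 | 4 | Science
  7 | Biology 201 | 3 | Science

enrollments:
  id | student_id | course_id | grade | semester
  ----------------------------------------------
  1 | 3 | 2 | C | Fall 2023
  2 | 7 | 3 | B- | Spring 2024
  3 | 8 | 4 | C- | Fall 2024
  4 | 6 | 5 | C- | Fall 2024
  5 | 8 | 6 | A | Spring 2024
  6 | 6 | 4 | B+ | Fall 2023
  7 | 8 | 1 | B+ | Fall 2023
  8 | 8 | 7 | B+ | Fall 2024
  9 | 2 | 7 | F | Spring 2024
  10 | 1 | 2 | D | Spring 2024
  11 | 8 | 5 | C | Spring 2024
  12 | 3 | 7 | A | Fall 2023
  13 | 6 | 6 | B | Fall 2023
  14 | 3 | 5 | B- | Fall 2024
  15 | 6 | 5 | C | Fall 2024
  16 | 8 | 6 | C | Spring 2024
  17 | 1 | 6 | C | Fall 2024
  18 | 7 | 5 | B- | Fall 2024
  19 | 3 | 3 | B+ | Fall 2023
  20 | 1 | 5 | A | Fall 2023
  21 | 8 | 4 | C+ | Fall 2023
SELECT name, credits FROM courses WHERE credits < 3

Execution result:
(no rows)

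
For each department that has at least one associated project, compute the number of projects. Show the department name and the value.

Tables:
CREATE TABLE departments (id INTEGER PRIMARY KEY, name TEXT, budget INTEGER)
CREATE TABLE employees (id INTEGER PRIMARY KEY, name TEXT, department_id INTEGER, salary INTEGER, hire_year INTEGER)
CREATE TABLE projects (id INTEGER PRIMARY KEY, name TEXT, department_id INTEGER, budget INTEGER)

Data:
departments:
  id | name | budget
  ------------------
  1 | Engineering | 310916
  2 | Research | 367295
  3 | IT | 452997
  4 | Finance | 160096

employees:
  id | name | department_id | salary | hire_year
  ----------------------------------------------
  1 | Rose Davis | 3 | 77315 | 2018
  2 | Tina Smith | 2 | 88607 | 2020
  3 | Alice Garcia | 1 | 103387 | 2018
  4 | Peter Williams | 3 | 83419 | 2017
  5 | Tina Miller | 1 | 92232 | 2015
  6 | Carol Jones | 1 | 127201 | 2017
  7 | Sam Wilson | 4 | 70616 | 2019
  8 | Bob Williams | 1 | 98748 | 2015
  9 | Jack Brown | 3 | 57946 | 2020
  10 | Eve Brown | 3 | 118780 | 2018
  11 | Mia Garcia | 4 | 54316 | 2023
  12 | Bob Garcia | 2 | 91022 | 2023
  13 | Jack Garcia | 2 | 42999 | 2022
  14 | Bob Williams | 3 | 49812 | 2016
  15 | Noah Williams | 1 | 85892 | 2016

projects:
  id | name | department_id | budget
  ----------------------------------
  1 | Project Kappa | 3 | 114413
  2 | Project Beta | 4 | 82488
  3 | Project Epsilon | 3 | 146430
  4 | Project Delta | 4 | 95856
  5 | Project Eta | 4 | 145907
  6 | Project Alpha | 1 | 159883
SELECT p.name, COUNT(*) AS n FROM projects c JOIN departments p ON c.department_id = p.id GROUP BY p.id, p.name

Execution result:
name | n
Engineering | 1
IT | 2
Finance | 3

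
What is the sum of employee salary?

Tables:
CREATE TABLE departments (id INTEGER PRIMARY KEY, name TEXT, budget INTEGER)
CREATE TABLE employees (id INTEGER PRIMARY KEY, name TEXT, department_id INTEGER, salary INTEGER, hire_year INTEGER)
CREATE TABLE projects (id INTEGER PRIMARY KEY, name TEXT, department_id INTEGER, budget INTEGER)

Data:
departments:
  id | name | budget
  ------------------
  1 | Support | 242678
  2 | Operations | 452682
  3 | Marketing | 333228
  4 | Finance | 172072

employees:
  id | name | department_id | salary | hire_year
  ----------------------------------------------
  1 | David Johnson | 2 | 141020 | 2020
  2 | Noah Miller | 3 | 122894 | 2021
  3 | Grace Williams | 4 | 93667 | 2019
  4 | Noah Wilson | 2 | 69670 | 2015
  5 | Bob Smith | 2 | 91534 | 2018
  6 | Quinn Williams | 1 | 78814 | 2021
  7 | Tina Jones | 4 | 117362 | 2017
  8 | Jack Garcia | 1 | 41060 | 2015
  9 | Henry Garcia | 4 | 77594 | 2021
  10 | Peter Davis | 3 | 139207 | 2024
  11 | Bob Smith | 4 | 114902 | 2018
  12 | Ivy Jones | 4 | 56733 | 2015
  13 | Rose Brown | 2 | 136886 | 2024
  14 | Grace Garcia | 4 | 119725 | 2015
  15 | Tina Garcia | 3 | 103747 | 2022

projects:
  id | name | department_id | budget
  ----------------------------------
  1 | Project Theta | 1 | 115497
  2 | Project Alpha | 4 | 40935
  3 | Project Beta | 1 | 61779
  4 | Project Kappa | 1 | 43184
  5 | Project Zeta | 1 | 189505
SELECT SUM(salary) FROM employees

Execution result:
1504815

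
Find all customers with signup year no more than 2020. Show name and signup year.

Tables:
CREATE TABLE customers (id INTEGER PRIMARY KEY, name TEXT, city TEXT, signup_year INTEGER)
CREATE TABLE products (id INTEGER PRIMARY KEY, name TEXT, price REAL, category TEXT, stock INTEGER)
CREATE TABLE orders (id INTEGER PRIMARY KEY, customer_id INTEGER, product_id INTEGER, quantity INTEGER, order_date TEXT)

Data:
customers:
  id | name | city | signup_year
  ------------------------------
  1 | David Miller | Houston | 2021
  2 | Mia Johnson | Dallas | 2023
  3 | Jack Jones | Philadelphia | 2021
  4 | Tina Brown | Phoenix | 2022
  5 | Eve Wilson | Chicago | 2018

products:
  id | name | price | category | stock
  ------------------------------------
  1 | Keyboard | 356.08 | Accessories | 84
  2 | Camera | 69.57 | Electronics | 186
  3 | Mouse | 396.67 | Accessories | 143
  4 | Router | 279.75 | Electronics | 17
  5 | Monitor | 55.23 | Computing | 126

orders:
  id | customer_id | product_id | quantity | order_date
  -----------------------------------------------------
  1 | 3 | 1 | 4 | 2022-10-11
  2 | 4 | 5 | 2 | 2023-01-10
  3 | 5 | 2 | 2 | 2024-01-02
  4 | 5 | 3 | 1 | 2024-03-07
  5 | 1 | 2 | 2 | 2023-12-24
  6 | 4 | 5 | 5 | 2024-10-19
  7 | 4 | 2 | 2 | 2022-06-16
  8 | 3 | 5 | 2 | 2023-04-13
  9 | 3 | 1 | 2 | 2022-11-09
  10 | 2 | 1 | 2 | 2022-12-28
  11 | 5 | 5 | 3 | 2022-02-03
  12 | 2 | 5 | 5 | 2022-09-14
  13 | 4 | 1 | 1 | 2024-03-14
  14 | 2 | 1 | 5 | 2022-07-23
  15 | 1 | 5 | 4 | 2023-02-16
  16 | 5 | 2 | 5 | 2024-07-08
SELECT name, signup_year FROM customers WHERE signup_year <= 2020

Execution result:
name | signup_year
Eve Wilson | 2018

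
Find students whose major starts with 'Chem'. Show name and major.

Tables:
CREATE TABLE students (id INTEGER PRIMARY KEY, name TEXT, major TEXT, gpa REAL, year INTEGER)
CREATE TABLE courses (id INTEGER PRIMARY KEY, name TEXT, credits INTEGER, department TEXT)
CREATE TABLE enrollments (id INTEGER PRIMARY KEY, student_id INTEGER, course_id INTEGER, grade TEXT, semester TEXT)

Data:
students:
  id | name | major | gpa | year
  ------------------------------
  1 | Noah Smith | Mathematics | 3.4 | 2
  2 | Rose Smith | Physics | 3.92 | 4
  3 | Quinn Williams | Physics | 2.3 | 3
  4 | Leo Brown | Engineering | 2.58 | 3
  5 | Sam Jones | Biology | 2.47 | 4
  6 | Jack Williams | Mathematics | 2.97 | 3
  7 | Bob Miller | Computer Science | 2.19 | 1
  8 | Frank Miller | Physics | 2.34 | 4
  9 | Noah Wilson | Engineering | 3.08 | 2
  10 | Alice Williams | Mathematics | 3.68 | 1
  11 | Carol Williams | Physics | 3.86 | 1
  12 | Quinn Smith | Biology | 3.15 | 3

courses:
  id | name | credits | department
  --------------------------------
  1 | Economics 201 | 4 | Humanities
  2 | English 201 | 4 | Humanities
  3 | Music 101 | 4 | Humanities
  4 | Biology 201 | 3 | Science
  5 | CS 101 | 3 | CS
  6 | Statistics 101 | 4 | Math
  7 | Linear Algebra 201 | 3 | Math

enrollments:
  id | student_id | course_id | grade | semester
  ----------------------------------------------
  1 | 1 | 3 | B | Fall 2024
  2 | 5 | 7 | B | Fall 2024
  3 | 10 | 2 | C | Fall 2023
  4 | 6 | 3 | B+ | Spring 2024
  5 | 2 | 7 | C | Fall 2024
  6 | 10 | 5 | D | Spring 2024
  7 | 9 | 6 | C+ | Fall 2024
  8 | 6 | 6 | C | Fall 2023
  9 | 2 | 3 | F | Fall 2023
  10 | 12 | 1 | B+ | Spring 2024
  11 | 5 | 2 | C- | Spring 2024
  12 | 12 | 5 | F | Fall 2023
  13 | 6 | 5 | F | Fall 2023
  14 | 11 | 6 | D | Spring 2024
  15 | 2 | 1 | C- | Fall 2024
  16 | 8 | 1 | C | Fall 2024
SELECT name, major FROM students WHERE major LIKE 'Chem%'

Execution result:
(no rows)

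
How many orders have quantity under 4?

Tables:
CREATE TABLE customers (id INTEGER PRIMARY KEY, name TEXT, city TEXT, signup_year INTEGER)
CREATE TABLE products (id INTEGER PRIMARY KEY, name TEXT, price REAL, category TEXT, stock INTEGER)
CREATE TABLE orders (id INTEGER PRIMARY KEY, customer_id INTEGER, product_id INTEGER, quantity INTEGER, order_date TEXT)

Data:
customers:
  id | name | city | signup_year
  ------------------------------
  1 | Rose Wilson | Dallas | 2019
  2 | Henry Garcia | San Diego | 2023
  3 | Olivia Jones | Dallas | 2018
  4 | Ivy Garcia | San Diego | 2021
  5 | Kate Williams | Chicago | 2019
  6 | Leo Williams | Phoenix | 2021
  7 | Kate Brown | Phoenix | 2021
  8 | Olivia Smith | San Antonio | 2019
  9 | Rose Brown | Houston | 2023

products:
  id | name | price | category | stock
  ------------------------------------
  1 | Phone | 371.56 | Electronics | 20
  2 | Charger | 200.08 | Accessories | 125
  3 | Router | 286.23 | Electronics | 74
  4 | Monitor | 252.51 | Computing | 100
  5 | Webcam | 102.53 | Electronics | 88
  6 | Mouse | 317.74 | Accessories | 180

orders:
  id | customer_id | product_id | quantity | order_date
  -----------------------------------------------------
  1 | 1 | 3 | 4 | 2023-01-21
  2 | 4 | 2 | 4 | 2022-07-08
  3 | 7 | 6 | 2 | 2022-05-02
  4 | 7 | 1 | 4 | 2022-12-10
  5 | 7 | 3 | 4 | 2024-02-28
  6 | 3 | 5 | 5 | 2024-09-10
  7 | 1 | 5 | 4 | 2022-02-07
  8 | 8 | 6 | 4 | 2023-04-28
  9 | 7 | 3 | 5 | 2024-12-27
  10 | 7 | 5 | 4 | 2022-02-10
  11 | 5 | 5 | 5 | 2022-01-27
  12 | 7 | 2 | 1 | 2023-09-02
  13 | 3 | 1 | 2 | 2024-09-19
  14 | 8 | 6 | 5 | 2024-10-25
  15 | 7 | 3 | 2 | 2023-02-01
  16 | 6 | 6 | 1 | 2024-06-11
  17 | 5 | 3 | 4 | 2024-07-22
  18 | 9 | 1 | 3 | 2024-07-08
SELECT COUNT(*) FROM orders WHERE quantity < 4

Execution result:
6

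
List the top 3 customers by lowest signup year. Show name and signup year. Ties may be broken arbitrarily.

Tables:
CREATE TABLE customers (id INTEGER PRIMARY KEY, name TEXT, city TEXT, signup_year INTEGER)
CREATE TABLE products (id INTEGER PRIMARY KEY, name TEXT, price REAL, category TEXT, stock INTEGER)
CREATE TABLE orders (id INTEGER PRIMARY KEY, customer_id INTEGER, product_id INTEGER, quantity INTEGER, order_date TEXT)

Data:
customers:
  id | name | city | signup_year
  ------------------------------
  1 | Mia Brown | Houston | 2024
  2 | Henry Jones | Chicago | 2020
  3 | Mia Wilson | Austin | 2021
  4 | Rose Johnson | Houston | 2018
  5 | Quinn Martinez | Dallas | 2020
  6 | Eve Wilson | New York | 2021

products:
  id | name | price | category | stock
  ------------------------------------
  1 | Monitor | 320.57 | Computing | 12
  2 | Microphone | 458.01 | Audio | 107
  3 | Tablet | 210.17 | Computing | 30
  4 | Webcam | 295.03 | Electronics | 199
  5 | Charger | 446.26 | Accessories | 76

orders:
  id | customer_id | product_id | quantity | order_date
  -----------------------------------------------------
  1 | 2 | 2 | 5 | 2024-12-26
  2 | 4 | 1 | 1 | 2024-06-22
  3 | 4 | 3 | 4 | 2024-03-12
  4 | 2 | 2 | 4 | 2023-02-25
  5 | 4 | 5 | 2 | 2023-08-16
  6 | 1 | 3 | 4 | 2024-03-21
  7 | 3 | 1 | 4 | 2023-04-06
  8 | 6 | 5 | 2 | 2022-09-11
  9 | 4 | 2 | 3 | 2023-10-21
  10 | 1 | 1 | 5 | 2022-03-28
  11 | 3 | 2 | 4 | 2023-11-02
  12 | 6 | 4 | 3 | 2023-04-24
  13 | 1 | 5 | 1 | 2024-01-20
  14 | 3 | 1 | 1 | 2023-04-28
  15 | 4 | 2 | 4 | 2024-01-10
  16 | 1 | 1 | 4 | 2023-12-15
SELECT name, signup_year FROM customers ORDER BY signup_year ASC LIMIT 3

Execution result:
name | signup_year
Rose Johnson | 2018
Henry Jones | 2020
Quinn Martinez | 2020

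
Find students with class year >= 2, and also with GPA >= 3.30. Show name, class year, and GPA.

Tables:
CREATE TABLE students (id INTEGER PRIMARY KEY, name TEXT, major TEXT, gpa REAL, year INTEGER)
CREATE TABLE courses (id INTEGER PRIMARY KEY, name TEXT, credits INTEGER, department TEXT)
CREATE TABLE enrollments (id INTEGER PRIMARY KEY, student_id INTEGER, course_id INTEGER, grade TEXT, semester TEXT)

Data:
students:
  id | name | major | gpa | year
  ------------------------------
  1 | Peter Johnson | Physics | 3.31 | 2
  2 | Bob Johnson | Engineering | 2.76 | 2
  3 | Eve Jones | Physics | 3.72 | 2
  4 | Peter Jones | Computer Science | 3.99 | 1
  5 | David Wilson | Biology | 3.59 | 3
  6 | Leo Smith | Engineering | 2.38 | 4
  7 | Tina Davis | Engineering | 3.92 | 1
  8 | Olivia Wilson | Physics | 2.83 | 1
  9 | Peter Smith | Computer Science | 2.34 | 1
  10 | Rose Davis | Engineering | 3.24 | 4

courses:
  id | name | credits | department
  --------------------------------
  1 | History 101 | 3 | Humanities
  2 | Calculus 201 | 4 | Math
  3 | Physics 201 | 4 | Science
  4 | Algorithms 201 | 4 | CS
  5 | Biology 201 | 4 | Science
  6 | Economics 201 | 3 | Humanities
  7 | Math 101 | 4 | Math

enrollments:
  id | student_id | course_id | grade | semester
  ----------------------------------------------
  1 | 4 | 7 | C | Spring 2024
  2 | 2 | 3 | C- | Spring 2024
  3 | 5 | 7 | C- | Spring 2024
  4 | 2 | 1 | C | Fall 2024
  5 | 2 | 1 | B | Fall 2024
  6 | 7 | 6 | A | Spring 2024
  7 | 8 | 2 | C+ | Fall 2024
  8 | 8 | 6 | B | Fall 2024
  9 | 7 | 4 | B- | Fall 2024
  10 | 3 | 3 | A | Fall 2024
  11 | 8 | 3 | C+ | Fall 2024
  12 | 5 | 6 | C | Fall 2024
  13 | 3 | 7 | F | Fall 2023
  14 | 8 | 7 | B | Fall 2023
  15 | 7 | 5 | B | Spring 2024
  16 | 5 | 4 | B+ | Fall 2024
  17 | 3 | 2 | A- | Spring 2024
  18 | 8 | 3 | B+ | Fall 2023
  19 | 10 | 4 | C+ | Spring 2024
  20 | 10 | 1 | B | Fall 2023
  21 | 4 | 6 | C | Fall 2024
SELECT name, year, gpa FROM students WHERE year >= 2 AND gpa >= 3.3

Execution result:
name | year | gpa
Peter Johnson | 2 | 3.31
Eve Jones | 2 | 3.72
David Wilson | 3 | 3.59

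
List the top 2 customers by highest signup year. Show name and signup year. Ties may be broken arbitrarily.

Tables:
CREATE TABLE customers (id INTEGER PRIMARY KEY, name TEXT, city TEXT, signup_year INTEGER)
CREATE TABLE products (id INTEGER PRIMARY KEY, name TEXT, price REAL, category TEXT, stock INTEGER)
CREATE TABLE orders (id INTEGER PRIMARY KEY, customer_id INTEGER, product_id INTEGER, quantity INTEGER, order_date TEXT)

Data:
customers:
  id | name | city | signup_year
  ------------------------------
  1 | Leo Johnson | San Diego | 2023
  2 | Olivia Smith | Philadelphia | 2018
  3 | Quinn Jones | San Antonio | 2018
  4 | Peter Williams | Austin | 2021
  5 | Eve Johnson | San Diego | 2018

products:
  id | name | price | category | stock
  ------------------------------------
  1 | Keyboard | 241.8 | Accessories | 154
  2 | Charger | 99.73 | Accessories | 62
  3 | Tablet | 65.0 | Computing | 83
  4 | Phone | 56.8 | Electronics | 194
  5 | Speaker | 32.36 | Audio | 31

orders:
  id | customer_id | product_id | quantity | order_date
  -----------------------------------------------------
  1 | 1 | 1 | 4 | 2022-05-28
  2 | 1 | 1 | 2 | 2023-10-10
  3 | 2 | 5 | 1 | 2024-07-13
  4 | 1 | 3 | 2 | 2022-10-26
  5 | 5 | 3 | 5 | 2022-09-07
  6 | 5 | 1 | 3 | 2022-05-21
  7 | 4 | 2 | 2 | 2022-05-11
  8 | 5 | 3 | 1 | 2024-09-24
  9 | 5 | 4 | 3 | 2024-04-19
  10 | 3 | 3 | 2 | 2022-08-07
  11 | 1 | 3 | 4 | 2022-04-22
SELECT name, signup_year FROM customers ORDER BY signup_year DESC LIMIT 2

Execution result:
name | signup_year
Leo Johnson | 2023
Peter Williams | 2021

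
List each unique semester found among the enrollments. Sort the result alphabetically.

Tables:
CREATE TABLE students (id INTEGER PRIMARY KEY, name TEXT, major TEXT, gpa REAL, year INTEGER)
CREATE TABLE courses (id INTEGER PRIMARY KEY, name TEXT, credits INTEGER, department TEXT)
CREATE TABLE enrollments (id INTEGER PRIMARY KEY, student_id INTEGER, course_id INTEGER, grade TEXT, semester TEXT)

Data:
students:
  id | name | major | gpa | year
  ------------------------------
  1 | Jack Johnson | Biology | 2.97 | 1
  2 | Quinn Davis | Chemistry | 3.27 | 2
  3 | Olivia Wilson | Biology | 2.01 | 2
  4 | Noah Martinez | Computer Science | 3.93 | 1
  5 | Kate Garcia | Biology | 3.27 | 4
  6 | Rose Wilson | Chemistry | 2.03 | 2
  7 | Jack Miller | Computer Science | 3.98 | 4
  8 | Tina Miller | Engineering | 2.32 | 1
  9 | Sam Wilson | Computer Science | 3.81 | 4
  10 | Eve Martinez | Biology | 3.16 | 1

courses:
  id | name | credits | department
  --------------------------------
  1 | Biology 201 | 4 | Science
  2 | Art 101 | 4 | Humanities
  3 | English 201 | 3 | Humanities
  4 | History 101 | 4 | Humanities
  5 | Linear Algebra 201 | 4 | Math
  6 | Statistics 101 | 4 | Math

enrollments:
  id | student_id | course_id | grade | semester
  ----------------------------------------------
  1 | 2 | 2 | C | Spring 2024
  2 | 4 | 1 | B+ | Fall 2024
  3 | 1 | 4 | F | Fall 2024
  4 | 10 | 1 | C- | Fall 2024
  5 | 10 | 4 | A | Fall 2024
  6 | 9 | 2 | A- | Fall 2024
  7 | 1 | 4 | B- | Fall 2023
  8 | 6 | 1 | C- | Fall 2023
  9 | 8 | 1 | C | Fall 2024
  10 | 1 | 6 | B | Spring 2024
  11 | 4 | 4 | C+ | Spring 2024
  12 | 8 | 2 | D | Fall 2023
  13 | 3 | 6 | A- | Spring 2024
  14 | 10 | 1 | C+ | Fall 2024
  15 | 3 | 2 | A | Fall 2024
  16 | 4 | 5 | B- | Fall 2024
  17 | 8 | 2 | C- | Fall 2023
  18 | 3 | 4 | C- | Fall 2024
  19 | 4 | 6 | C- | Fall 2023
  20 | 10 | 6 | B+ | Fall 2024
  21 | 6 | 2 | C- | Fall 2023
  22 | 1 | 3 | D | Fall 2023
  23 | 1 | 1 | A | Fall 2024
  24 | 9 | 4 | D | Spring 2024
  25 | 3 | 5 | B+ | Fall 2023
SELECT DISTINCT semester FROM enrollments ORDER BY semester

Execution result:
semester
Fall 2023
Fall 2024
Spring 2024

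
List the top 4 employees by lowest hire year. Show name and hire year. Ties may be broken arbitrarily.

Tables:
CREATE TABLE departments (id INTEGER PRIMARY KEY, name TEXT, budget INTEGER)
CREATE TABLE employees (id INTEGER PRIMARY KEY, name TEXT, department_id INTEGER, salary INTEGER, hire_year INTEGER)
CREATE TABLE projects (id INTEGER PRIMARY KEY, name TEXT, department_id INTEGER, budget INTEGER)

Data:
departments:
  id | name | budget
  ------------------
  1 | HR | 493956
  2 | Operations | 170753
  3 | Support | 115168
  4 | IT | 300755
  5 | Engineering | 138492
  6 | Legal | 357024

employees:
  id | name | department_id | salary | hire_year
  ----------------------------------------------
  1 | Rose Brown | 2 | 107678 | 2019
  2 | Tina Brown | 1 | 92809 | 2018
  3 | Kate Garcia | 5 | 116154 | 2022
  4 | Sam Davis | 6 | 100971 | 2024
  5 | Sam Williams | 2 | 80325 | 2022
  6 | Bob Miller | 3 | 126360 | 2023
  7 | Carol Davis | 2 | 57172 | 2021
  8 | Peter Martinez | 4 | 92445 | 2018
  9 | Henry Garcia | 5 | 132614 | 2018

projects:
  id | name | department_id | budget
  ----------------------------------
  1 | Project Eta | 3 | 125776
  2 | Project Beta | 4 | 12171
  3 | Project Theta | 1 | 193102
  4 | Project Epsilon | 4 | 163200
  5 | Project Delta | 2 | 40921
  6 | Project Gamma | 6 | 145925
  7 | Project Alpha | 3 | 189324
SELECT name, hire_year FROM employees ORDER BY hire_year ASC LIMIT 4

Execution result:
name | hire_year
Tina Brown | 2018
Peter Martinez | 2018
Henry Garcia | 2018
Rose Brown | 2019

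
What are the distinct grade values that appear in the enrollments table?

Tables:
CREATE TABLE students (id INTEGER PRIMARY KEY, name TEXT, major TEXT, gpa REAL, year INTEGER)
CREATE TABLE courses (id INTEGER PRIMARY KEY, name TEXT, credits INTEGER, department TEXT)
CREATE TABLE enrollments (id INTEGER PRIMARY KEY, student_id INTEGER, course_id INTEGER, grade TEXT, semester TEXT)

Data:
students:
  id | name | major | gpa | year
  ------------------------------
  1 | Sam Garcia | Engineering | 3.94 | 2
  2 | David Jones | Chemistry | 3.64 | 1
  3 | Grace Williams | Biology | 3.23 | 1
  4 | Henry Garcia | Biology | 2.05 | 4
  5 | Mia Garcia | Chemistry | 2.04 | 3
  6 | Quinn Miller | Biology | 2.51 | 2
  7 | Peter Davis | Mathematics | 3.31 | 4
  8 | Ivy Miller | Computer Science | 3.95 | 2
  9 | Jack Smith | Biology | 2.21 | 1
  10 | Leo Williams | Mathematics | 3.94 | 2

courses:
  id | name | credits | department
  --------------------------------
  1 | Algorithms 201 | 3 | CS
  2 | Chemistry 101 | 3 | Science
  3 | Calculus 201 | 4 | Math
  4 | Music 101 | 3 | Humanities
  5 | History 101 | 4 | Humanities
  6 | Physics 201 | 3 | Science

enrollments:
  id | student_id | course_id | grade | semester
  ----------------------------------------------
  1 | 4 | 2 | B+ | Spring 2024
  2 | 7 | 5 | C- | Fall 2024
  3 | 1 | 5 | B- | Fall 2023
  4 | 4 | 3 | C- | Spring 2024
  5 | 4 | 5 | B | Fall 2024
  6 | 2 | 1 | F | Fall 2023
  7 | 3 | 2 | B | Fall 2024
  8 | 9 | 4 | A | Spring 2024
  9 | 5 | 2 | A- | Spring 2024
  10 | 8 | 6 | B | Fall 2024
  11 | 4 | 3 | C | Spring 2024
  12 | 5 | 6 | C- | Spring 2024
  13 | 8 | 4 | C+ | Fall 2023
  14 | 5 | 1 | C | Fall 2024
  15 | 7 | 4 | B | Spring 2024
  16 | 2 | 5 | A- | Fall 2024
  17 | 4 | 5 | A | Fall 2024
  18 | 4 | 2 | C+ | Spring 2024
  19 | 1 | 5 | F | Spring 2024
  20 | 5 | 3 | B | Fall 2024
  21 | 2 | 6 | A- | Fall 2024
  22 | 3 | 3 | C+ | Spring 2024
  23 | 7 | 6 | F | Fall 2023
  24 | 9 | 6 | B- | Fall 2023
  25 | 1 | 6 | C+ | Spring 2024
SELECT DISTINCT grade FROM enrollments

Execution result:
grade
B+
C-
B-
B
F
A
A-
C
C+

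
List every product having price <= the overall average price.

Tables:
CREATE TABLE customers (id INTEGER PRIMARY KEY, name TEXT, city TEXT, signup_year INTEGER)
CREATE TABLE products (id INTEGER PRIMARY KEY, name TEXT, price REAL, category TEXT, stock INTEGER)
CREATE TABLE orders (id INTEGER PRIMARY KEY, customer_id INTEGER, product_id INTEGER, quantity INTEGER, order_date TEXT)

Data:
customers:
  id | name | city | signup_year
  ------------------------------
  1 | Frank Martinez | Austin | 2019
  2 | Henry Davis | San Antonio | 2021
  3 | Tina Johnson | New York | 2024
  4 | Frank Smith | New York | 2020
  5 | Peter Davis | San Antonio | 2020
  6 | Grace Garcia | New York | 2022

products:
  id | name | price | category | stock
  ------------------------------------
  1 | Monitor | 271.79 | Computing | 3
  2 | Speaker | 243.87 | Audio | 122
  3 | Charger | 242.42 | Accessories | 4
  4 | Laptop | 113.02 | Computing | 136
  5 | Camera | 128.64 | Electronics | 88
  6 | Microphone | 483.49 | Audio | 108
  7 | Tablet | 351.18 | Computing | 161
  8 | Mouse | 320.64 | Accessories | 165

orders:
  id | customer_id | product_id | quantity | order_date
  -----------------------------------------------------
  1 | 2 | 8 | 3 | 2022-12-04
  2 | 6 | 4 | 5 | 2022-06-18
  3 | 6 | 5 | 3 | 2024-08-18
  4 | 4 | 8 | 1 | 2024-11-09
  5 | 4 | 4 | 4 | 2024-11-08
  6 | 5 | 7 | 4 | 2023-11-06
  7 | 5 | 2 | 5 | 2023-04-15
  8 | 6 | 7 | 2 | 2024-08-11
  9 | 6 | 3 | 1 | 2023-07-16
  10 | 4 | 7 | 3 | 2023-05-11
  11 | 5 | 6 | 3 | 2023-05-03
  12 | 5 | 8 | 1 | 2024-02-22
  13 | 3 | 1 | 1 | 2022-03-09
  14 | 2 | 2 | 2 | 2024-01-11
SELECT name, price FROM products WHERE price <= (SELECT AVG(price) FROM products)

Execution result:
name | price
Speaker | 243.87
Charger | 242.42
Laptop | 113.02
Camera | 128.64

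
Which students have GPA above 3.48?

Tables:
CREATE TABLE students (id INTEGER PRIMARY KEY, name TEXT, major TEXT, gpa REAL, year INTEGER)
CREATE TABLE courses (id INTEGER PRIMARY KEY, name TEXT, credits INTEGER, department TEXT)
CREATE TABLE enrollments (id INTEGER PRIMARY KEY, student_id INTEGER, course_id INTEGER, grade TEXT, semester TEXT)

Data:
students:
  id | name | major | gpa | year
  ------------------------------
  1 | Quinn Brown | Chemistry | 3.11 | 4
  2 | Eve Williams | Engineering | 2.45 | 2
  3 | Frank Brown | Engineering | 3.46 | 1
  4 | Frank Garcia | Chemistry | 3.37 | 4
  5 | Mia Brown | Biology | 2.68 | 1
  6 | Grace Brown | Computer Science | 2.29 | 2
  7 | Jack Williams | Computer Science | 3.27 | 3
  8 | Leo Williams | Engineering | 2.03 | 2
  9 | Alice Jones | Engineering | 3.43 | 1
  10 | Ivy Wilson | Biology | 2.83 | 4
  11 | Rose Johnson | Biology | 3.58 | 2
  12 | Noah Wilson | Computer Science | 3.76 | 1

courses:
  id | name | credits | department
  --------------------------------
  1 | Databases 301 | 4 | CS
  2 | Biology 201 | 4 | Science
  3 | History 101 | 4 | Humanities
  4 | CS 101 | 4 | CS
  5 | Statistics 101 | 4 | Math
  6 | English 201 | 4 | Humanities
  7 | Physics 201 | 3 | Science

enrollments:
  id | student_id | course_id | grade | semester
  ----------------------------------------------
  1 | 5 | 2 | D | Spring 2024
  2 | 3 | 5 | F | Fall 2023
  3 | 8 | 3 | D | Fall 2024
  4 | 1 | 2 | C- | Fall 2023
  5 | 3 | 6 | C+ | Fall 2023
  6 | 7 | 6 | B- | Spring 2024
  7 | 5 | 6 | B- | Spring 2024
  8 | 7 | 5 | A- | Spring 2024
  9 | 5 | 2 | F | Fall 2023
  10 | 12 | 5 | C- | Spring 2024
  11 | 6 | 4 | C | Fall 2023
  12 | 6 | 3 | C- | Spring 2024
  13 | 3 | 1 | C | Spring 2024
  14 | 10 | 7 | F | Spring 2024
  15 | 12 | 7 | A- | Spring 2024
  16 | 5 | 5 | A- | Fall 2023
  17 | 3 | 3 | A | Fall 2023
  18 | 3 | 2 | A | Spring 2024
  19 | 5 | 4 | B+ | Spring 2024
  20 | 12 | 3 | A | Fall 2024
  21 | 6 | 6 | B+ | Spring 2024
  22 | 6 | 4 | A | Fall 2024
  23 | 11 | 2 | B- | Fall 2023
SELECT name, gpa FROM students WHERE gpa > 3.48

Execution result:
name | gpa
Rose Johnson | 3.58
Noah Wilson | 3.76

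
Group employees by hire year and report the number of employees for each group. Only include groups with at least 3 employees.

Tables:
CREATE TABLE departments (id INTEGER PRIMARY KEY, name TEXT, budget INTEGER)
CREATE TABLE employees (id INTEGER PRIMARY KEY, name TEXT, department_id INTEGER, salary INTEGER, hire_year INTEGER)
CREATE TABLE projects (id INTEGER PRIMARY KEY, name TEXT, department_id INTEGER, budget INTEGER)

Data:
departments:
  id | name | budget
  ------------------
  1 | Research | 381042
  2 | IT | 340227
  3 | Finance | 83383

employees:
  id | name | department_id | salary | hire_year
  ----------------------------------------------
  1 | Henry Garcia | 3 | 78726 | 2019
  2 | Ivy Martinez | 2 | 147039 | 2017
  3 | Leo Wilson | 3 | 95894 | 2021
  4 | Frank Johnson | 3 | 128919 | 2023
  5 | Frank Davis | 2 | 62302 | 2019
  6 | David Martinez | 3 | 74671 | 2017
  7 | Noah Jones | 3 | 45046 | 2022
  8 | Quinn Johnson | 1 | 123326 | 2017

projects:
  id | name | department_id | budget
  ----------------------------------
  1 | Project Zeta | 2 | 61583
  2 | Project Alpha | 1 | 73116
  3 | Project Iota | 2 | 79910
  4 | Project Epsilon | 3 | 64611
SELECT hire_year, COUNT(*) AS n FROM employees GROUP BY hire_year HAVING COUNT(*) >= 3

Execution result:
hire_year | n
2017 | 3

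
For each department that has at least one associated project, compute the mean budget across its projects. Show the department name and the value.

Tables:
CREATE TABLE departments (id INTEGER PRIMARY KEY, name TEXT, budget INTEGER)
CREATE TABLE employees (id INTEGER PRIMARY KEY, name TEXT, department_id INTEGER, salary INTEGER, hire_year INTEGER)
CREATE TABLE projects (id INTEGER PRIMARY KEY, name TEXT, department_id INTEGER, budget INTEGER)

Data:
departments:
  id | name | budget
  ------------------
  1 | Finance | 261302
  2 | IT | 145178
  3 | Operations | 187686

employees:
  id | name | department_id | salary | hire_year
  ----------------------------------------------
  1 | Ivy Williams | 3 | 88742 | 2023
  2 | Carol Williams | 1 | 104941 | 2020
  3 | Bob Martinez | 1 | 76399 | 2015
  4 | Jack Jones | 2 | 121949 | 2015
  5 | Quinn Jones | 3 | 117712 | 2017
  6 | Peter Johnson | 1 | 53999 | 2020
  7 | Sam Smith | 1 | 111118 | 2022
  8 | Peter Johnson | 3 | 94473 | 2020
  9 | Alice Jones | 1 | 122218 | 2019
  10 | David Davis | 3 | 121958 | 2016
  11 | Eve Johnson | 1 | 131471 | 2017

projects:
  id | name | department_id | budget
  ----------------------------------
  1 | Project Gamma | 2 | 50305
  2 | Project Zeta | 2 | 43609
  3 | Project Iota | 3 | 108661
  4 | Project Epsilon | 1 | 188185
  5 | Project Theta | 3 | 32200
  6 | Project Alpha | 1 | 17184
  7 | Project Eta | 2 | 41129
SELECT p.name, AVG(c.budget) AS avg_budget FROM projects c JOIN departments p ON c.department_id = p.id GROUP BY p.id, p.name

Execution result:
name | avg_budget
Finance | 102684.50
IT | 45014.33
Operations | 70430.50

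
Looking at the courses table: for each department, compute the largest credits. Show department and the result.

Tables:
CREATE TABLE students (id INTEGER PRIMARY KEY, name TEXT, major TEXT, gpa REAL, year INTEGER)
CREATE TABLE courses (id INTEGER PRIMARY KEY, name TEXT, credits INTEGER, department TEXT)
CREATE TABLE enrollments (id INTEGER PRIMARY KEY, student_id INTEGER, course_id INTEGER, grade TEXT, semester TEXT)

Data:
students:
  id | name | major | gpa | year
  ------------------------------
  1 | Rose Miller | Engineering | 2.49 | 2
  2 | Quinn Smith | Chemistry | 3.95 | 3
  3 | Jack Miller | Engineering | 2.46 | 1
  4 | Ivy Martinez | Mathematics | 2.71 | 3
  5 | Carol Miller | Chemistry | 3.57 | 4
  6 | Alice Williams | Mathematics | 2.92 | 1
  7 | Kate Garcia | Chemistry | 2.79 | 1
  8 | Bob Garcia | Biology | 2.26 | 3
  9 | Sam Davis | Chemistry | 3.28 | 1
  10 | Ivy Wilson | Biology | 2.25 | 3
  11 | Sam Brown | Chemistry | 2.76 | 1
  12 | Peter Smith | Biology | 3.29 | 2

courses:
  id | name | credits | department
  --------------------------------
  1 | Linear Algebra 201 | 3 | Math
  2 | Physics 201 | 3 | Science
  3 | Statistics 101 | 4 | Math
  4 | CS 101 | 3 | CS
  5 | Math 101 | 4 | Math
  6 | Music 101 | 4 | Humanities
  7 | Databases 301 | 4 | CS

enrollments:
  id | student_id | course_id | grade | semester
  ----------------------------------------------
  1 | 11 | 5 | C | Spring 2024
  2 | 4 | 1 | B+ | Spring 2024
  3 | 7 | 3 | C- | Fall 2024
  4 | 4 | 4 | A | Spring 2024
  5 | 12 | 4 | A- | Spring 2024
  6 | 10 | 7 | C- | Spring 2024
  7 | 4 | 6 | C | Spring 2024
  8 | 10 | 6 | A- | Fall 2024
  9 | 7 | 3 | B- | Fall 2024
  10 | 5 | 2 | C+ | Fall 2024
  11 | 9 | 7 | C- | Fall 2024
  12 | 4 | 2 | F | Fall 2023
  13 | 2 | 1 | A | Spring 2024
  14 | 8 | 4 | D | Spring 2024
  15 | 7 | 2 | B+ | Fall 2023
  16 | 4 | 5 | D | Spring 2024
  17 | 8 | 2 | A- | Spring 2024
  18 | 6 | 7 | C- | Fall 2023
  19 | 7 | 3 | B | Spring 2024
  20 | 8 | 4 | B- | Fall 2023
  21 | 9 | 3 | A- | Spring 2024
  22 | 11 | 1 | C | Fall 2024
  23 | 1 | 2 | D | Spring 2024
SELECT department, MAX(credits) AS max_credits FROM courses GROUP BY department

Execution result:
department | max_credits
CS | 4
Humanities | 4
Math | 4
Science | 3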